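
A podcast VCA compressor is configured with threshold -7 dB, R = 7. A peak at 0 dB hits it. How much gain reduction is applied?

6 dB

0 dB exceeds the threshold by 7 dB.
A 7:1 ratio leaves 1 dB of that excess.
Gain reduction = 7 − 1 = 6 dB.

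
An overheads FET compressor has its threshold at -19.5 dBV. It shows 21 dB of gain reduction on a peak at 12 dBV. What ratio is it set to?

3:1

Input overshoot = 12 − (-19.5) = 31.5 dB.
Output overshoot = 31.5 − 21 = 10.5 dB.
Ratio = input overshoot / output overshoot = 31.5 / 10.5 = 3.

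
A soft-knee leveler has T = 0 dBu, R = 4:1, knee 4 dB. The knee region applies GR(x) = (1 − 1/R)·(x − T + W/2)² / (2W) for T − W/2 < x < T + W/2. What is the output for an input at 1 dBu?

x − T + W/2 = 1 − 0 + 2 = 3.
GR = (1 − 1/4) × 3² / 8 = 0.75 × 9 / 8 = 0.84375 dB.
Output = 1 − 0.84375 = 0.15625 dBu.

0.15625 dBu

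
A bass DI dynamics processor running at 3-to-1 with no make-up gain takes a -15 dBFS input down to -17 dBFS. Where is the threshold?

-18 dBFS

Gain reduction = -15 − (-17) = 2 dB; output overshoot = GR / (R − 1) = 2 / 2 = 1 dB.
Threshold = output − output overshoot = -17 − 1 = -18 dBFS.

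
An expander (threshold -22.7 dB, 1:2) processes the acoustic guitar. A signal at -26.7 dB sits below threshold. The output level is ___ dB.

The input is 4 dB below the -22.7 dB threshold.
A 1:2 expander multiplies undershoot by 2: 4 × 2 = 8 dB below threshold.
Output = -22.7 − 8 = -30.7 dB.

-30.7 dB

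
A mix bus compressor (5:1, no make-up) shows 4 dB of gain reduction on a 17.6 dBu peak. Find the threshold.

12.6 dBu

Gain reduction = 17.6 − 13.6 = 4 dB; output overshoot = GR / (R − 1) = 4 / 4 = 1 dB.
Threshold = output − output overshoot = 13.6 − 1 = 12.6 dBu.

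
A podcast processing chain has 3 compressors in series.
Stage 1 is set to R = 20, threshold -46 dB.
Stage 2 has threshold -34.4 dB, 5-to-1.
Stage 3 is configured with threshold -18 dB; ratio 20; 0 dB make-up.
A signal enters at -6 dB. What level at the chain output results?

Stage 1: overshoot 40 dB → 40/20 = 2 dB → -44 dB.
Stage 2: -44 dB ≤ -34.4 dB, so stage 2 doesn't engage; output -44 dB.
Stage 3: below threshold (-44 ≤ -18); passes unchanged; output -44 dB.

-44 dB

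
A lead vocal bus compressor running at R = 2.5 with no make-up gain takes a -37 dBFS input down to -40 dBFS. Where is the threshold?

Input is 5 dB above T (since output overshoot × R = input overshoot: (-40 − T)·2.5 = -37 − T gives T = -42 dBFS).
Check: -42 + (-37 − (-42))/2.5 = -42 + 2 = -40 dBFS. ✓

-42 dBFS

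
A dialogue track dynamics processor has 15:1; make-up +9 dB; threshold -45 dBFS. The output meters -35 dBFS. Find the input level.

Stripping the +9 dB make-up gives -44 dBFS at the gain stage.
The compressed level sits -44 − (-45) = 1 dB over threshold.
Before 15:1 compression the overshoot was 1 × 15 = 15 dB, so input = -45 + 15 = -30 dBFS.

-30 dBFS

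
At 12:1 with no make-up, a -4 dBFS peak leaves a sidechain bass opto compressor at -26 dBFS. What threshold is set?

Gain reduction = -4 − (-26) = 22 dB; output overshoot = GR / (R − 1) = 22 / 11 = 2 dB.
Threshold = output − output overshoot = -26 − 2 = -28 dBFS.

-28 dBFS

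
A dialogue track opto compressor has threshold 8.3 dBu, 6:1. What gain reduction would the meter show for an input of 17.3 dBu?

Overshoot = 17.3 − 8.3 = 9 dB.
After 6:1 compression the overshoot becomes 9/6 = 1.5 dB.
So the signal is attenuated by 9 − 1.5 = 7.5 dB.

7.5 dB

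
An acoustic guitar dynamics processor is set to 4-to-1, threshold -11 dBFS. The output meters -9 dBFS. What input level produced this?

-3 dBFS

The compressed level sits -9 − (-11) = 2 dB over threshold.
Input overshoot = R × output overshoot = 8 dB → input = -11 + 8 = -3 dBFS.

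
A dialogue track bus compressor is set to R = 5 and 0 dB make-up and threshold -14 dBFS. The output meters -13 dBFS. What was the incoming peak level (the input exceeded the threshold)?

Post-compression overshoot = -13 − (-14) = 1 dB.
Before 5:1 compression the overshoot was 1 × 5 = 5 dB, so input = -14 + 5 = -9 dBFS.

-9 dBFS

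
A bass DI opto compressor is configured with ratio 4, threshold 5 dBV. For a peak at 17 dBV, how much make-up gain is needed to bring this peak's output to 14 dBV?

Without make-up, output = threshold + overshoot/4 = 5 + 3 = 8 dBV.
Gap to target: 6 dB.

6 dB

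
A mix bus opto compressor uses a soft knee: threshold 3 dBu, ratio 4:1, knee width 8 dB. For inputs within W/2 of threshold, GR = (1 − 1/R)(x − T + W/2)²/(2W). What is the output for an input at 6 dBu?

3.703125 dBu

x − T + W/2 = 6 − 3 + 4 = 7.
GR = (1 − 1/4) × 7² / 16 = 0.75 × 49 / 16 = 2.296875 dB.
Output = 6 − 2.296875 = 3.703125 dBu.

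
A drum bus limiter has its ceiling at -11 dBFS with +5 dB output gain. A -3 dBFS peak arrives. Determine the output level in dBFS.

-6 dBFS

The limiter clamps the peak to its -11 dBFS ceiling.
Output gain then adds 5 dB: -11 + 5 = -6 dBFS.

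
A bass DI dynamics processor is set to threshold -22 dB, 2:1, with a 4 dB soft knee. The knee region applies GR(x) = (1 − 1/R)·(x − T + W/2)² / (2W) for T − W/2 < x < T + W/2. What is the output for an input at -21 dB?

-21.5625 dB

x − T + W/2 = -21 − (-22) + 2 = 3.
GR = (1 − 1/2) × 3² / 8 = 0.5 × 9 / 8 = 0.5625 dB.
Output = -21 − 0.5625 = -21.5625 dB.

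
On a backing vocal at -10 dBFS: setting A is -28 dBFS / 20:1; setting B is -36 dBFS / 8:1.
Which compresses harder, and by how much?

B, by 5.65 dB

A: overshoot 18 dB → output overshoot 0.9 dB → GR 17.1 dB.
B: overshoot 26 dB → output overshoot 3.25 dB → GR 22.75 dB.
Difference: 5.65 dB in favour of B.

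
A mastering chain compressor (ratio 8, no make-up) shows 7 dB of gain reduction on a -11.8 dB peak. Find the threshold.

Input is 8 dB above T (since output overshoot × R = input overshoot: (-18.8 − T)·8 = -11.8 − T gives T = -19.8 dB).
Check: -19.8 + (-11.8 − (-19.8))/8 = -19.8 + 1 = -18.8 dB. ✓

-19.8 dB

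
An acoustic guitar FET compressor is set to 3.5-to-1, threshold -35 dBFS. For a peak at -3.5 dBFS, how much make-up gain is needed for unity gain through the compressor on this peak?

22.5 dB

Overshoot 31.5 dB → 31.5/3.5 = 9 dB after compression, so the compressed level is -35 + 9 = -26 dBFS.
Make-up = target − compressed = -3.5 − (-26) = 22.5 dB.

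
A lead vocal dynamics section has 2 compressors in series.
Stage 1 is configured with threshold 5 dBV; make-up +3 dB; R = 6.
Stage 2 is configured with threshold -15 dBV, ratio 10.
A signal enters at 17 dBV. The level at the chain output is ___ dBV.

Stage 1: 12 dB above 5 dBV, reduced 6:1 to 2 dB above → 7 dBV; +3 dB make-up → 10 dBV.
Stage 2: overshoot 25 dB → 25/10 = 2.5 dB → -12.5 dBV.

-12.5 dBV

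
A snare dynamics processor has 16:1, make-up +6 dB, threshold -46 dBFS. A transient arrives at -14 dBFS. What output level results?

Overshoot: -14 − (-46) = 32 dB.
16:1 compression reduces that to 32/16 = 2 dB over.
Output = -46 + 2 = -44 dBFS; make-up adds 6 dB, giving -38 dBFS.

-38 dBFS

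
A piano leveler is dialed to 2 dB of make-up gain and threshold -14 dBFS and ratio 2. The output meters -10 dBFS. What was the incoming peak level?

Remove make-up: -10 − 2 = -12 dBFS.
The compressed level sits -12 − (-14) = 2 dB over threshold.
Before 2:1 compression the overshoot was 2 × 2 = 4 dB, so input = -14 + 4 = -10 dBFS.

-10 dBFS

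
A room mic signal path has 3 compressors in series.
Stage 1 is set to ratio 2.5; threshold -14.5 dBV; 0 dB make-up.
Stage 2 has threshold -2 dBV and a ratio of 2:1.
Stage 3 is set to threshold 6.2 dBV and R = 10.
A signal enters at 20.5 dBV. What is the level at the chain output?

Stage 1: 20.5 dBV is 35 dB over -14.5 dBV; at 2.5:1 that becomes 14 dB over, giving -0.5 dBV.
Stage 2: overshoot 1.5 dB → 1.5/2 = 0.75 dB → -1.25 dBV.
Stage 3: -1.25 dBV is at or below the 6.2 dBV threshold — no compression; output -1.25 dBV.

-1.25 dBV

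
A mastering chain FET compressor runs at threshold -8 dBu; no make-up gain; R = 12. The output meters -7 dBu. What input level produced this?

Post-compression overshoot = -7 − (-8) = 1 dB.
Undo the ratio: input overshoot = 1 × 12 = 12 dB, giving input = 4 dBu.

4 dBu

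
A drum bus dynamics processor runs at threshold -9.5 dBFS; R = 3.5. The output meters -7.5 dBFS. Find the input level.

-2.5 dBFS

Post-compression overshoot = -7.5 − (-9.5) = 2 dB.
Before 3.5:1 compression the overshoot was 2 × 3.5 = 7 dB, so input = -9.5 + 7 = -2.5 dBFS.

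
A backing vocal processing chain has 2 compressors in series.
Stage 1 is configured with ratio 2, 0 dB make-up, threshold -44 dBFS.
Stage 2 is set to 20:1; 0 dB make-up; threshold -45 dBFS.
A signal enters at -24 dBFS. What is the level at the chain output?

-44.45 dBFS

Stage 1: 20 dB above -44 dBFS, reduced 2:1 to 10 dB above → -34 dBFS.
Stage 2: overshoot 11 dB → 11/20 = 0.55 dB → -44.45 dBFS.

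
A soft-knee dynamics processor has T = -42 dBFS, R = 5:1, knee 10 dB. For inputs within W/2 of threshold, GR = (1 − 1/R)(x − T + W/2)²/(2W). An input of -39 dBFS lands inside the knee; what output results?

-41.56 dBFS

x − T + W/2 = -39 − (-42) + 5 = 8.
GR = (1 − 1/5) × 8² / 20 = 0.8 × 64 / 20 = 2.56 dB.
Output = -39 − 2.56 = -41.56 dBFS.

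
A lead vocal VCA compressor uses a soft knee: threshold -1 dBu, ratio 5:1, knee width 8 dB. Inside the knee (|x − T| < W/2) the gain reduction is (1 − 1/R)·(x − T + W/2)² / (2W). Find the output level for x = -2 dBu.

-2.45 dBu

x − T + W/2 = -2 − (-1) + 4 = 3.
GR = (1 − 1/5) × 3² / 16 = 0.8 × 9 / 16 = 0.45 dB.
Output = -2 − 0.45 = -2.45 dBu.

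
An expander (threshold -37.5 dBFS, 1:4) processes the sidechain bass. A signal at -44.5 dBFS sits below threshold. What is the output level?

Below threshold, a 1:4 expander applies gain = (4−1)×(T − x) of attenuation.
(4−1) × 7 = 21 dB, so output = -44.5 − 21 = -65.5 dBFS.

-65.5 dBFS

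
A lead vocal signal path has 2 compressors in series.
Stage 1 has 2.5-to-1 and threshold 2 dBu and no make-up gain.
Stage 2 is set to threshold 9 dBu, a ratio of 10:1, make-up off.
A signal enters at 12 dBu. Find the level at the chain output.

Stage 1: 10 dB above 2 dBu, reduced 2.5:1 to 4 dB above → 6 dBu.
Stage 2: 6 dBu is at or below the 9 dBu threshold — no compression; output 6 dBu.

6 dBu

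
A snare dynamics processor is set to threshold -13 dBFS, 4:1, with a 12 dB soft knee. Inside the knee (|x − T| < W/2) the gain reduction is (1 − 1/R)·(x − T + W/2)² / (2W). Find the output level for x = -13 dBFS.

x − T + W/2 = -13 − (-13) + 6 = 6.
GR = (1 − 1/4) × 6² / 24 = 0.75 × 36 / 24 = 1.125 dB.
Output = -13 − 1.125 = -14.125 dBFS.

-14.125 dBFS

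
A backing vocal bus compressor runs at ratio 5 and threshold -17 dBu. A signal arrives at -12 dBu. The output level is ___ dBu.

-12 dBu sits 5 dB over threshold.
At 5:1 the overshoot is divided by 5, leaving 1 dB above threshold.
Output = -17 + 1 = -16 dBu.

-16 dBu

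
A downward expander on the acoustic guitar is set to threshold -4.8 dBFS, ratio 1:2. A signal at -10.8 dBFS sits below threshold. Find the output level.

The input is 6 dB below the -4.8 dBFS threshold.
A 1:2 expander multiplies undershoot by 2: 6 × 2 = 12 dB below threshold.
Output = -4.8 − 12 = -16.8 dBFS.

-16.8 dBFS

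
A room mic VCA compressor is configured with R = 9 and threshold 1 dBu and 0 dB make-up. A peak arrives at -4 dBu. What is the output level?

-4 dBu

-4 dBu is 5 dB below the 1 dBu threshold, so no gain reduction is applied.
Output = input = -4 dBu.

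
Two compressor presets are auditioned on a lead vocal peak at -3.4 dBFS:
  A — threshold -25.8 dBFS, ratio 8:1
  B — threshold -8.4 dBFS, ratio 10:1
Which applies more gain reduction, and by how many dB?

A: GR = 22.4 − 22.4/8 = 19.6 dB.
B: GR = 5 − 5/10 = 4.5 dB.
A reduces 15.1 dB more.

A, by 15.1 dB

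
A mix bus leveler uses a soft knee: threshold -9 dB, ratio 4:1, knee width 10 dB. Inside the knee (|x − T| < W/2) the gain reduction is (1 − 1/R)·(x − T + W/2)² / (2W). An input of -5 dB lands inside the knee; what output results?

-8.0375 dB

x − T + W/2 = -5 − (-9) + 5 = 9.
GR = (1 − 1/4) × 9² / 20 = 0.75 × 81 / 20 = 3.0375 dB.
Output = -5 − 3.0375 = -8.0375 dB.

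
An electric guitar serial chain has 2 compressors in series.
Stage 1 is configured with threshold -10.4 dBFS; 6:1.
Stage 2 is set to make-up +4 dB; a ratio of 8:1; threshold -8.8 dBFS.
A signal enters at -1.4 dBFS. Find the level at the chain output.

Stage 1: overshoot 9 dB → 9/6 = 1.5 dB → -8.9 dBFS.
Stage 2: -8.9 dBFS ≤ -8.8 dBFS, so stage 2 doesn't engage; make-up brings it to -4.9 dBFS.

-4.9 dBFS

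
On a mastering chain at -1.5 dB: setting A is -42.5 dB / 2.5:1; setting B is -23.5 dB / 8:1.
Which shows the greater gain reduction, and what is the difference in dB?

A, by 5.35 dB

A: 41 dB over, compressed to 16.4 dB over, so 24.6 dB of GR.
B: 22 dB over, compressed to 2.75 dB over, so 19.25 dB of GR.
A reduces 5.35 dB more.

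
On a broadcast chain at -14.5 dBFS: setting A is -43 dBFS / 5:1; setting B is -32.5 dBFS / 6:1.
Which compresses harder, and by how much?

A, by 7.8 dB

A: GR = 28.5 − 28.5/5 = 22.8 dB.
B: GR = 18 − 18/6 = 15 dB.
A reduces 7.8 dB more.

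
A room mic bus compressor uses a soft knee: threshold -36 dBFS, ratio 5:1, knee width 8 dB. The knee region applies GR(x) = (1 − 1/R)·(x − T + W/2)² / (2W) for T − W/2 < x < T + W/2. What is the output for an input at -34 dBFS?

-35.8 dBFS

x − T + W/2 = -34 − (-36) + 4 = 6.
GR = (1 − 1/5) × 6² / 16 = 0.8 × 36 / 16 = 1.8 dB.
Output = -34 − 1.8 = -35.8 dBFS.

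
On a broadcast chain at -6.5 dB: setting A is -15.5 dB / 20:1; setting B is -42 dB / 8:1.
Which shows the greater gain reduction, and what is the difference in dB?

A: 9 dB over, compressed to 0.45 dB over, so 8.55 dB of GR.
B: 35.5 dB over, compressed to 4.4375 dB over, so 31.0625 dB of GR.
Difference: 22.5125 dB in favour of B.

B, by 22.5125 dB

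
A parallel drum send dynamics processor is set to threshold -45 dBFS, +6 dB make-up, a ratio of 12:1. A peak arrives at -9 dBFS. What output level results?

-36 dBFS

The input is 36 dB above the -45 dBFS threshold.
12:1 compression reduces that to 36/12 = 3 dB over.
That puts the output at -42 dBFS; make-up adds 6 dB, giving -36 dBFS.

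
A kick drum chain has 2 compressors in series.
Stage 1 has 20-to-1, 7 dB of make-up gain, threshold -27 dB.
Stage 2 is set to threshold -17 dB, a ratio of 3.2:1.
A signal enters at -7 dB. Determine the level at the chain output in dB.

Stage 1: 20 dB above -27 dB, reduced 20:1 to 1 dB above → -26 dB; +7 dB make-up → -19 dB.
Stage 2: below threshold (-19 ≤ -17); passes unchanged; output -19 dB.

-19 dB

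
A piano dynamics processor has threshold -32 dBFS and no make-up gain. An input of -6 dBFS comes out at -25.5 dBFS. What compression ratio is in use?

Input overshoot = -6 − (-32) = 26 dB; output overshoot = -25.5 − (-32) = 6.5 dB.
Ratio = 26 / 6.5 = 4.

4:1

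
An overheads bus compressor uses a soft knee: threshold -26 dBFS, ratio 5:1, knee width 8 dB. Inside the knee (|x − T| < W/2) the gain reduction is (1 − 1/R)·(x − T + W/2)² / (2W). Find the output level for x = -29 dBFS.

-29.05 dBFS

x − T + W/2 = -29 − (-26) + 4 = 1.
GR = (1 − 1/5) × 1² / 16 = 0.8 × 1 / 16 = 0.05 dB.
Output = -29 − 0.05 = -29.05 dBFS.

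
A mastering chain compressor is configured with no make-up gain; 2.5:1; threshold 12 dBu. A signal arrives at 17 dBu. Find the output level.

14 dBu

17 dBu sits 5 dB over threshold.
At 2.5:1 the overshoot is divided by 2.5, leaving 2 dB above threshold.
That puts the output at 14 dBu.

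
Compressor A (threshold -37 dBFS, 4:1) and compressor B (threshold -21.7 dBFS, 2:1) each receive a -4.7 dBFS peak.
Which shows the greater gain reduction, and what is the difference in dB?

A: GR = 32.3 − 32.3/4 = 24.225 dB.
B: GR = 17 − 17/2 = 8.5 dB.
A reduces 15.725 dB more.

A, by 15.725 dB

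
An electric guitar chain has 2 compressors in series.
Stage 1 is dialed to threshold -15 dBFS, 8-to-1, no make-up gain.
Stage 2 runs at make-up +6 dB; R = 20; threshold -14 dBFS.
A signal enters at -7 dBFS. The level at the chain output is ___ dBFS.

-8 dBFS

Stage 1: overshoot 8 dB → 8/8 = 1 dB → -14 dBFS.
Stage 2: -14 dBFS ≤ -14 dBFS, so stage 2 doesn't engage; make-up brings it to -8 dBFS.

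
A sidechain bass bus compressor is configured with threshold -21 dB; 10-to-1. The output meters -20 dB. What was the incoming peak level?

-11 dB

That's 1 dB above the -21 dB threshold.
Undo the ratio: input overshoot = 1 × 10 = 10 dB, giving input = -11 dB.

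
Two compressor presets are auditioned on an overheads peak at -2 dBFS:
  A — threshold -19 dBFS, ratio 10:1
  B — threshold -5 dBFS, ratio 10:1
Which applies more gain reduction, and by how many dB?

A: GR = 17 − 17/10 = 15.3 dB.
B: GR = 3 − 3/10 = 2.7 dB.
A reduces 12.6 dB more.

A, by 12.6 dB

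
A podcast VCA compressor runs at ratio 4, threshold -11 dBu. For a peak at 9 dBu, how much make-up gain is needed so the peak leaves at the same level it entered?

15 dB

The peak compresses to -11 + 20/4 = -6 dBu.
To reach 9 dBu requires 9 − (-6) = 15 dB of make-up.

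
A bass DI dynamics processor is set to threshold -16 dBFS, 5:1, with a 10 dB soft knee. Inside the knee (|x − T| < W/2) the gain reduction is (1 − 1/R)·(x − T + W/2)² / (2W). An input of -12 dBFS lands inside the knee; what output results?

x − T + W/2 = -12 − (-16) + 5 = 9.
GR = (1 − 1/5) × 9² / 20 = 0.8 × 81 / 20 = 3.24 dB.
Output = -12 − 3.24 = -15.24 dBFS.

-15.24 dBFS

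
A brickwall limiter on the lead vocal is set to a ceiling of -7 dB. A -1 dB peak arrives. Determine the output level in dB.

-7 dB

At ∞:1, everything above -7 dB is held at the ceiling.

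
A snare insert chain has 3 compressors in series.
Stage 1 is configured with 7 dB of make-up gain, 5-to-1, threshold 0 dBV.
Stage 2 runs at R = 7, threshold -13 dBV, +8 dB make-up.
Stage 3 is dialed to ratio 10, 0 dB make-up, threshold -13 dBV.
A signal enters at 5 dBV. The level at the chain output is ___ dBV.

-11.9 dBV

Stage 1: overshoot 5 dB → 5/5 = 1 dB → 1 dBV; +7 dB make-up → 8 dBV.
Stage 2: overshoot 21 dB → 21/7 = 3 dB → -10 dBV; +8 dB make-up → -2 dBV.
Stage 3: -2 dBV is 11 dB over -13 dBV; at 10:1 that becomes 1.1 dB over, giving -11.9 dBV.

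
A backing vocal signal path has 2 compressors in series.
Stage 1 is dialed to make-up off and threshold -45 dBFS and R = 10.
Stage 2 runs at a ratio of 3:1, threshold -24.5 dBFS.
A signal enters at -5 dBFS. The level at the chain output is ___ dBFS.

-41 dBFS

Stage 1: overshoot 40 dB → 40/10 = 4 dB → -41 dBFS.
Stage 2: below threshold (-41 ≤ -24.5); passes unchanged; output -41 dBFS.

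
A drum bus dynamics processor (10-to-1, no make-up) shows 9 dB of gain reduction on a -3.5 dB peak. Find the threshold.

Gain reduction = -3.5 − (-12.5) = 9 dB; output overshoot = GR / (R − 1) = 9 / 9 = 1 dB.
Threshold = output − output overshoot = -12.5 − 1 = -13.5 dB.

-13.5 dB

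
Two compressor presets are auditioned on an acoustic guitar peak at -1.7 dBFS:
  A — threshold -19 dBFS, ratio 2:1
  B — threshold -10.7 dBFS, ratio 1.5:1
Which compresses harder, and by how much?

A: overshoot 17.3 dB → output overshoot 8.65 dB → GR 8.65 dB.
B: overshoot 9 dB → output overshoot 6 dB → GR 3 dB.
A reduces 5.65 dB more.

A, by 5.65 dB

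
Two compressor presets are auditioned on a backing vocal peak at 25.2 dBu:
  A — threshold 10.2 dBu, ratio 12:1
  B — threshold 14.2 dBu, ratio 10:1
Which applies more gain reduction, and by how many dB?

A, by 3.85 dB

A: GR = 15 − 15/12 = 13.75 dB.
B: GR = 11 − 11/10 = 9.9 dB.
A applies 3.85 dB more gain reduction.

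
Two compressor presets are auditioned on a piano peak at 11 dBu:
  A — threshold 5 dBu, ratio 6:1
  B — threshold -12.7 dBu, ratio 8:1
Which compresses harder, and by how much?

B, by 15.7375 dB

A: overshoot 6 dB → output overshoot 1 dB → GR 5 dB.
B: overshoot 23.7 dB → output overshoot 2.9625 dB → GR 20.7375 dB.
Difference: 15.7375 dB in favour of B.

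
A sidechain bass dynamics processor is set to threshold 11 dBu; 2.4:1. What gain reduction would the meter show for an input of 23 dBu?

7 dB

The signal is 12 dB above threshold.
A 2.4:1 ratio leaves 5 dB of that excess.
So the signal is attenuated by 12 − 5 = 7 dB.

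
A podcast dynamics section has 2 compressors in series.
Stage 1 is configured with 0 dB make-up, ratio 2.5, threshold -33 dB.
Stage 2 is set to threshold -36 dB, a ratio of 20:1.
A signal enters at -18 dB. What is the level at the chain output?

Stage 1: overshoot 15 dB → 15/2.5 = 6 dB → -27 dB.
Stage 2: 9 dB above -36 dB, reduced 20:1 to 0.45 dB above → -35.55 dB.

-35.55 dB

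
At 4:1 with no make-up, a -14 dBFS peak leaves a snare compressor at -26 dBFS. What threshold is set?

Let T be the threshold. Output overshoot = (input overshoot)/R, so -26 − T = (-14 − T)/4.
4·(-26 − T) = -14 − T → 3·T = -104 − (-14) = -90.
T = -90/3 = -30 dBFS.

-30 dBFS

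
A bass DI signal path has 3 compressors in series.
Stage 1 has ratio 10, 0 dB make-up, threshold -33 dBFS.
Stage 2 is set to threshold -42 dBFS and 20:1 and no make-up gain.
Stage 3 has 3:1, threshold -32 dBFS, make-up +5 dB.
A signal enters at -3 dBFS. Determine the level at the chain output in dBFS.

Stage 1: -3 dBFS is 30 dB over -33 dBFS; at 10:1 that becomes 3 dB over, giving -30 dBFS.
Stage 2: -30 dBFS is 12 dB over -42 dBFS; at 20:1 that becomes 0.6 dB over, giving -41.4 dBFS.
Stage 3: -41.4 dBFS ≤ -32 dBFS, so stage 3 doesn't engage; make-up brings it to -36.4 dBFS.

-36.4 dBFS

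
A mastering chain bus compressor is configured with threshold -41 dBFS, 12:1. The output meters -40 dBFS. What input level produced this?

Post-compression overshoot = -40 − (-41) = 1 dB.
Undo the ratio: input overshoot = 1 × 12 = 12 dB, giving input = -29 dBFS.

-29 dBFS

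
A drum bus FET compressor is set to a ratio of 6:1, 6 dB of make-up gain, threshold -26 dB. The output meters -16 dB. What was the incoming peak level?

Remove make-up: -16 − 6 = -22 dB.
The compressed level sits -22 − (-26) = 4 dB over threshold.
Input overshoot = R × output overshoot = 24 dB → input = -26 + 24 = -2 dB.

-2 dB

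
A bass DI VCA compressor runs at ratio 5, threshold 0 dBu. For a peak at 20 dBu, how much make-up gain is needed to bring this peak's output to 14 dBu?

The peak compresses to 0 + 20/5 = 4 dBu.
To reach 14 dBu requires 14 − 4 = 10 dB of make-up.

10 dB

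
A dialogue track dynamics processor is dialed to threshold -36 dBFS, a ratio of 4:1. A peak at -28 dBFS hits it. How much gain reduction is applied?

6 dB

-28 dBFS exceeds the threshold by 8 dB.
At 4:1, output sits 8/4 = 2 dB above threshold.
So the signal is attenuated by 8 − 2 = 6 dB.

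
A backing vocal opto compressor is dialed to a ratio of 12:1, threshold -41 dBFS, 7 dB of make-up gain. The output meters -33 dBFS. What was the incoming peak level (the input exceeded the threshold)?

Before make-up, the level was -33 − 7 = -40 dBFS.
That's 1 dB above the -41 dBFS threshold.
Undo the ratio: input overshoot = 1 × 12 = 12 dB, giving input = -29 dBFS.

-29 dBFS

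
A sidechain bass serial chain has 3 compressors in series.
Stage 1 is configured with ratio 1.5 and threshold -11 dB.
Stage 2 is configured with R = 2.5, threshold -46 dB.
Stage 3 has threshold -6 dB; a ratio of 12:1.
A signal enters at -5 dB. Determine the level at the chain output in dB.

-30.4 dB

Stage 1: 6 dB above -11 dB, reduced 1.5:1 to 4 dB above → -7 dB.
Stage 2: overshoot 39 dB → 39/2.5 = 15.6 dB → -30.4 dB.
Stage 3: -30.4 dB ≤ -6 dB, so stage 3 doesn't engage; output -30.4 dB.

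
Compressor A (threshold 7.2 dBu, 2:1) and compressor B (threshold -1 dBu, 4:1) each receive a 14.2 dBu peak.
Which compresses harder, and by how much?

A: GR = 7 − 7/2 = 3.5 dB.
B: GR = 15.2 − 15.2/4 = 11.4 dB.
B reduces 7.9 dB more.

B, by 7.9 dB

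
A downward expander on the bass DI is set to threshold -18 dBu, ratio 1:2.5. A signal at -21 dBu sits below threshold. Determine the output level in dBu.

-25.5 dBu

The input is 3 dB below the -18 dBu threshold.
A 1:2.5 expander multiplies undershoot by 2.5: 3 × 2.5 = 7.5 dB below threshold.
Output = -18 − 7.5 = -25.5 dBu.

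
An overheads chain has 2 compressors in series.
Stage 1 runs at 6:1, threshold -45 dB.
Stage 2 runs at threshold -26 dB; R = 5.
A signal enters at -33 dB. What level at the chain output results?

Stage 1: -33 dB is 12 dB over -45 dB; at 6:1 that becomes 2 dB over, giving -43 dB.
Stage 2: below threshold (-43 ≤ -26); passes unchanged; output -43 dB.

-43 dB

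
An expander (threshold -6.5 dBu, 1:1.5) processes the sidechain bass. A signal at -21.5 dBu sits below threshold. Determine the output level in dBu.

-29 dBu

Undershoot = (-6.5) − (-21.5) = 15 dB.
At 1:1.5, that expands to 22.5 dB under threshold.
Output = -6.5 − 22.5 = -29 dBu.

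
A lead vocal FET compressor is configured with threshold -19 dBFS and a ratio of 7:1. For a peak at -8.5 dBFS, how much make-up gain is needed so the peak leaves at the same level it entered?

Without make-up, output = threshold + overshoot/7 = -19 + 1.5 = -17.5 dBFS.
Gap to target: 9 dB.

9 dB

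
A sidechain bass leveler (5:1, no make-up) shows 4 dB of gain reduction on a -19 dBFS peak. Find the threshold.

-24 dBFS

Input is 5 dB above T (since output overshoot × R = input overshoot: (-23 − T)·5 = -19 − T gives T = -24 dBFS).
Check: -24 + (-19 − (-24))/5 = -24 + 1 = -23 dBFS. ✓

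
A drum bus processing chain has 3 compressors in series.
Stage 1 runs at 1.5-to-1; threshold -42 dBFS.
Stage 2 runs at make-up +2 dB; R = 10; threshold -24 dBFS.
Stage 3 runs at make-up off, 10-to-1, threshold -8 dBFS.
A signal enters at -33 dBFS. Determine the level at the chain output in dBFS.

-34 dBFS

Stage 1: 9 dB above -42 dBFS, reduced 1.5:1 to 6 dB above → -36 dBFS.
Stage 2: -36 dBFS ≤ -24 dBFS, so stage 2 doesn't engage; make-up brings it to -34 dBFS.
Stage 3: -34 dBFS ≤ -8 dBFS, so stage 3 doesn't engage; output -34 dBFS.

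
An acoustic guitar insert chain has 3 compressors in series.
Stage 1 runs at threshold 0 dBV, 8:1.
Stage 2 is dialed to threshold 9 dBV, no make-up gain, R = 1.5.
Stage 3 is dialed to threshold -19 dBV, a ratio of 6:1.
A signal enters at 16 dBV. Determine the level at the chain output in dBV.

-15.5 dBV

Stage 1: overshoot 16 dB → 16/8 = 2 dB → 2 dBV.
Stage 2: 2 dBV ≤ 9 dBV, so stage 2 doesn't engage; output 2 dBV.
Stage 3: 2 dBV is 21 dB over -19 dBV; at 6:1 that becomes 3.5 dB over, giving -15.5 dBV.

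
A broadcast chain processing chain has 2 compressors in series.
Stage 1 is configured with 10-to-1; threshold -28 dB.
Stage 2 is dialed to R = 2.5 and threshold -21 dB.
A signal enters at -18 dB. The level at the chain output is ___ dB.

Stage 1: -18 dB is 10 dB over -28 dB; at 10:1 that becomes 1 dB over, giving -27 dB.
Stage 2: -27 dB ≤ -21 dB, so stage 2 doesn't engage; output -27 dB.

-27 dB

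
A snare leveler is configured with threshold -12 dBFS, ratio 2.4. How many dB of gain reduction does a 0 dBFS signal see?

7 dB

The signal is 12 dB above threshold.
At 2.4:1, output sits 12/2.4 = 5 dB above threshold.
GR = overshoot in − overshoot out = 12 − 5 = 7 dB.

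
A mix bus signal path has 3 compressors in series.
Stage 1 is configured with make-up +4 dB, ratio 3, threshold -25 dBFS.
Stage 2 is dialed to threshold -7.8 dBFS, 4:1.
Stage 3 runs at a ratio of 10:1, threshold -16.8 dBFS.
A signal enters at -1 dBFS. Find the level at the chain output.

Stage 1: 24 dB above -25 dBFS, reduced 3:1 to 8 dB above → -17 dBFS; +4 dB make-up → -13 dBFS.
Stage 2: -13 dBFS is at or below the -7.8 dBFS threshold — no compression; output -13 dBFS.
Stage 3: 3.8 dB above -16.8 dBFS, reduced 10:1 to 0.38 dB above → -16.42 dBFS.

-16.42 dBFS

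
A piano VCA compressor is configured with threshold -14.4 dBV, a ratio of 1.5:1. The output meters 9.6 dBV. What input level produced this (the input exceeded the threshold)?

Post-compression overshoot = 9.6 − (-14.4) = 24 dB.
Input overshoot = R × output overshoot = 36 dB → input = -14.4 + 36 = 21.6 dBV.

21.6 dBV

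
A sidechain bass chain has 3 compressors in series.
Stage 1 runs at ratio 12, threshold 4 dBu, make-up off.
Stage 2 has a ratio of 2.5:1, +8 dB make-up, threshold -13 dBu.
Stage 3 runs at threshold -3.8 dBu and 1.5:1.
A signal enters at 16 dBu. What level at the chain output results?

0.2 dBu

Stage 1: 16 dBu is 12 dB over 4 dBu; at 12:1 that becomes 1 dB over, giving 5 dBu.
Stage 2: 18 dB above -13 dBu, reduced 2.5:1 to 7.2 dB above → -5.8 dBu; +8 dB make-up → 2.2 dBu.
Stage 3: overshoot 6 dB → 6/1.5 = 4 dB → 0.2 dBu.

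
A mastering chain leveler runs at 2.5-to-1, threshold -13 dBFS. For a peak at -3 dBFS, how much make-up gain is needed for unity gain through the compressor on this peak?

6 dB

Overshoot 10 dB → 10/2.5 = 4 dB after compression, so the compressed level is -13 + 4 = -9 dBFS.
Make-up = target − compressed = -3 − (-9) = 6 dB.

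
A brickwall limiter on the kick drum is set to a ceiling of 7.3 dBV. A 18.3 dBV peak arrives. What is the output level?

7.3 dBV

A brickwall limiter is an ∞:1 compressor: any input above the ceiling is clamped to 7.3 dBV.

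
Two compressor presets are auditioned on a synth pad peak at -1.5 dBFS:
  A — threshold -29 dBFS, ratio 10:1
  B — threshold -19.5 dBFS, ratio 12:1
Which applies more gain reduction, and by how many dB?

A: overshoot 27.5 dB → output overshoot 2.75 dB → GR 24.75 dB.
B: overshoot 18 dB → output overshoot 1.5 dB → GR 16.5 dB.
A applies 8.25 dB more gain reduction.

A, by 8.25 dB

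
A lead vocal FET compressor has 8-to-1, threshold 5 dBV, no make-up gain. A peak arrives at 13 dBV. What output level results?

The input is 8 dB above the 5 dBV threshold.
The 8 dB excess becomes 1 dB after 8:1 reduction.
That puts the output at 6 dBV.

6 dBV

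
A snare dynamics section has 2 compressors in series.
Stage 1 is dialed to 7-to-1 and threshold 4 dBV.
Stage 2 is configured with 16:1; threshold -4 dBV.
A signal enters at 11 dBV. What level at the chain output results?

Stage 1: overshoot 7 dB → 7/7 = 1 dB → 5 dBV.
Stage 2: 9 dB above -4 dBV, reduced 16:1 to 0.5625 dB above → -3.4375 dBV.

-3.4375 dBV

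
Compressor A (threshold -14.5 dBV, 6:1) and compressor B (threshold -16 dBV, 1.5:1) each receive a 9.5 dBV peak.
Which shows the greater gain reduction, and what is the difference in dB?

A, by 11.5 dB

A: overshoot 24 dB → output overshoot 4 dB → GR 20 dB.
B: overshoot 25.5 dB → output overshoot 17 dB → GR 8.5 dB.
Difference: 11.5 dB in favour of A.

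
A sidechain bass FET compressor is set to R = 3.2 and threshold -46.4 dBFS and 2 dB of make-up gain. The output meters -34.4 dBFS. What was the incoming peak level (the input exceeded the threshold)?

-14.4 dBFS

Stripping the +2 dB make-up gives -36.4 dBFS at the gain stage.
The compressed level sits -36.4 − (-46.4) = 10 dB over threshold.
Undo the ratio: input overshoot = 10 × 3.2 = 32 dB, giving input = -14.4 dBFS.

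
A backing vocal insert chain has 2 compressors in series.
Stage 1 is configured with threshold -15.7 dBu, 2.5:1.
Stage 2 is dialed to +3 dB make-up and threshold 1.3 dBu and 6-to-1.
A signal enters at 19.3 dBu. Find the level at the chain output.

Stage 1: 19.3 dBu is 35 dB over -15.7 dBu; at 2.5:1 that becomes 14 dB over, giving -1.7 dBu.
Stage 2: -1.7 dBu is at or below the 1.3 dBu threshold — no compression; make-up brings it to 1.3 dBu.

1.3 dBu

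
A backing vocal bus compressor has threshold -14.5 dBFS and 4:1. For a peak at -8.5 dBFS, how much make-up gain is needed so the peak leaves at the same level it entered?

Overshoot 6 dB → 6/4 = 1.5 dB after compression, so the compressed level is -14.5 + 1.5 = -13 dBFS.
Make-up = target − compressed = -8.5 − (-13) = 4.5 dB.

4.5 dB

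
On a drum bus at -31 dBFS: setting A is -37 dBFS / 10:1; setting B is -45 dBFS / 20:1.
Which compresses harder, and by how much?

B, by 7.9 dB

A: GR = 6 − 6/10 = 5.4 dB.
B: GR = 14 − 14/20 = 13.3 dB.
B reduces 7.9 dB more.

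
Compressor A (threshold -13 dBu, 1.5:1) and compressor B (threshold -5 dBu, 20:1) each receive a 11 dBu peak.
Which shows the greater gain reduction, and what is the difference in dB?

A: 24 dB over, compressed to 16 dB over, so 8 dB of GR.
B: 16 dB over, compressed to 0.8 dB over, so 15.2 dB of GR.
B applies 7.2 dB more gain reduction.

B, by 7.2 dB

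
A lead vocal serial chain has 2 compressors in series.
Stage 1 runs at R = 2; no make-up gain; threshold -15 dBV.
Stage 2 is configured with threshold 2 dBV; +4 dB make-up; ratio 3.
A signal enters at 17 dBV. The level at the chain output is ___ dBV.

5 dBV

Stage 1: overshoot 32 dB → 32/2 = 16 dB → 1 dBV.
Stage 2: below threshold (1 ≤ 2); passes unchanged; make-up brings it to 5 dBV.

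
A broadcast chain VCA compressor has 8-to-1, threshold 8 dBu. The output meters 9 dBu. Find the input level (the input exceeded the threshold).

The compressed level sits 9 − 8 = 1 dB over threshold.
Input overshoot = R × output overshoot = 8 dB → input = 8 + 8 = 16 dBu.

16 dBu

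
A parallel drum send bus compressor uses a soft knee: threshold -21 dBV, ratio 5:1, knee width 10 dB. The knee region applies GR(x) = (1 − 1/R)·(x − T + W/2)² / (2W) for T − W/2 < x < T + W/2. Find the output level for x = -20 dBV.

-21.44 dBV

x − T + W/2 = -20 − (-21) + 5 = 6.
GR = (1 − 1/5) × 6² / 20 = 0.8 × 36 / 20 = 1.44 dB.
Output = -20 − 1.44 = -21.44 dBV.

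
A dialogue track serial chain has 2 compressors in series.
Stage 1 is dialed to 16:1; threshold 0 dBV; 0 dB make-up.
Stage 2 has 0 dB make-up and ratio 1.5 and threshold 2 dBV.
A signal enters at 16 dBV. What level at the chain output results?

1 dBV

Stage 1: 16 dB above 0 dBV, reduced 16:1 to 1 dB above → 1 dBV.
Stage 2: below threshold (1 ≤ 2); passes unchanged; output 1 dBV.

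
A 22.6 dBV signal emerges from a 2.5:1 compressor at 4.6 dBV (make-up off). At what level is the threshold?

Input is 30 dB above T (since output overshoot × R = input overshoot: (4.6 − T)·2.5 = 22.6 − T gives T = -7.4 dBV).
Check: -7.4 + (22.6 − (-7.4))/2.5 = -7.4 + 12 = 4.6 dBV. ✓

-7.4 dBV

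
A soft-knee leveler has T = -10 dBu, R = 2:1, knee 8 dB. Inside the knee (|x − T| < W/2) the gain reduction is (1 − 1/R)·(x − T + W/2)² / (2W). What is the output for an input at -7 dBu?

-8.53125 dBu

x − T + W/2 = -7 − (-10) + 4 = 7.
GR = (1 − 1/2) × 7² / 16 = 0.5 × 49 / 16 = 1.53125 dB.
Output = -7 − 1.53125 = -8.53125 dBu.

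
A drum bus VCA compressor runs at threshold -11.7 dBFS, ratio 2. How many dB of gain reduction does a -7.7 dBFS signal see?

-7.7 dBFS exceeds the threshold by 4 dB.
A 2:1 ratio leaves 2 dB of that excess.
Gain reduction = 4 − 2 = 2 dB.

2 dB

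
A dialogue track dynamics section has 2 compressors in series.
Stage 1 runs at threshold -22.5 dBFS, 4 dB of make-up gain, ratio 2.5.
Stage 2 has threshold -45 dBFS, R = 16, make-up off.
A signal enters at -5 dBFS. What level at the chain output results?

-42.90625 dBFS

Stage 1: 17.5 dB above -22.5 dBFS, reduced 2.5:1 to 7 dB above → -15.5 dBFS; +4 dB make-up → -11.5 dBFS.
Stage 2: 33.5 dB above -45 dBFS, reduced 16:1 to 2.09375 dB above → -42.90625 dBFS.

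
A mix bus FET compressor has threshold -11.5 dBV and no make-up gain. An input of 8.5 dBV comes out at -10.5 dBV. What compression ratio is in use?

Input overshoot = 8.5 − (-11.5) = 20 dB; output overshoot = -10.5 − (-11.5) = 1 dB.
Ratio = 20 / 1 = 20.

20:1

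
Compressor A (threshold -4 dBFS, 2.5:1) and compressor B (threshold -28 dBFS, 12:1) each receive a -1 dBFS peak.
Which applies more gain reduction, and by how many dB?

B, by 22.95 dB

A: GR = 3 − 3/2.5 = 1.8 dB.
B: GR = 27 − 27/12 = 24.75 dB.
B reduces 22.95 dB more.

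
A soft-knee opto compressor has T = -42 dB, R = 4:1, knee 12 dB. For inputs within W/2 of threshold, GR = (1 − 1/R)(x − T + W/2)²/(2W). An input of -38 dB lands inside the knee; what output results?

x − T + W/2 = -38 − (-42) + 6 = 10.
GR = (1 − 1/4) × 10² / 24 = 0.75 × 100 / 24 = 3.125 dB.
Output = -38 − 3.125 = -41.125 dB.

-41.125 dB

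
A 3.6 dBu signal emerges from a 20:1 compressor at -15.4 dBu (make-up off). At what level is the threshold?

Let T be the threshold. Output overshoot = (input overshoot)/R, so -15.4 − T = (3.6 − T)/20.
20·(-15.4 − T) = 3.6 − T → 19·T = -308 − 3.6 = -311.6.
T = -311.6/19 = -16.4 dBu.

-16.4 dBu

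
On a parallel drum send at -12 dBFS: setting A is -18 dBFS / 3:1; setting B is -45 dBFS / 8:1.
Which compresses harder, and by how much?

B, by 24.875 dB

A: 6 dB over, compressed to 2 dB over, so 4 dB of GR.
B: 33 dB over, compressed to 4.125 dB over, so 28.875 dB of GR.
B applies 24.875 dB more gain reduction.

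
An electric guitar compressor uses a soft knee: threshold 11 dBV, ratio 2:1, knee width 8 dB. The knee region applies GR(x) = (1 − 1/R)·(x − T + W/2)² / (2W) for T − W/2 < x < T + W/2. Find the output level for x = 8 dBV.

x − T + W/2 = 8 − 11 + 4 = 1.
GR = (1 − 1/2) × 1² / 16 = 0.5 × 1 / 16 = 0.03125 dB.
Output = 8 − 0.03125 = 7.96875 dBV.

7.96875 dBV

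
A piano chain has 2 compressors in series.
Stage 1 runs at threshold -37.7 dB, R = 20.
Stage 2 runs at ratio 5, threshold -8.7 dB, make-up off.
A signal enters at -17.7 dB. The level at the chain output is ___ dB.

Stage 1: -17.7 dB is 20 dB over -37.7 dB; at 20:1 that becomes 1 dB over, giving -36.7 dB.
Stage 2: -36.7 dB is at or below the -8.7 dB threshold — no compression; output -36.7 dB.

-36.7 dB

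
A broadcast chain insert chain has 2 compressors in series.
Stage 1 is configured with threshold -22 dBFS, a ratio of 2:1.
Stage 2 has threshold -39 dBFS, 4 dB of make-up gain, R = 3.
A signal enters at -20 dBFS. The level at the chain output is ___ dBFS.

Stage 1: overshoot 2 dB → 2/2 = 1 dB → -21 dBFS.
Stage 2: overshoot 18 dB → 18/3 = 6 dB → -33 dBFS; +4 dB make-up → -29 dBFS.

-29 dBFS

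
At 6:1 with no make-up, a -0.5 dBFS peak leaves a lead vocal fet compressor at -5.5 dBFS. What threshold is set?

-6.5 dBFS

Let T be the threshold. Output overshoot = (input overshoot)/R, so -5.5 − T = (-0.5 − T)/6.
6·(-5.5 − T) = -0.5 − T → 5·T = -33 − (-0.5) = -32.5.
T = -32.5/5 = -6.5 dBFS.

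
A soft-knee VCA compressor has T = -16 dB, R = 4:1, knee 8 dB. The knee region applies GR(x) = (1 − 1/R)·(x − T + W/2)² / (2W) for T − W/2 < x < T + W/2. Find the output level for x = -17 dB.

-17.421875 dB

x − T + W/2 = -17 − (-16) + 4 = 3.
GR = (1 − 1/4) × 3² / 16 = 0.75 × 9 / 16 = 0.421875 dB.
Output = -17 − 0.421875 = -17.421875 dB.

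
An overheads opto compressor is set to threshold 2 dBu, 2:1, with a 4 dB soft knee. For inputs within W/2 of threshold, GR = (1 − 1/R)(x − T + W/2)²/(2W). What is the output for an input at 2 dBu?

1.75 dBu

x − T + W/2 = 2 − 2 + 2 = 2.
GR = (1 − 1/2) × 2² / 8 = 0.5 × 4 / 8 = 0.25 dB.
Output = 2 − 0.25 = 1.75 dBu.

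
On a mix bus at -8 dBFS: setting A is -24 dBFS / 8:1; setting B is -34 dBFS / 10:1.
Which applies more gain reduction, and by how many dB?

A: GR = 16 − 16/8 = 14 dB.
B: GR = 26 − 26/10 = 23.4 dB.
B applies 9.4 dB more gain reduction.

B, by 9.4 dB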